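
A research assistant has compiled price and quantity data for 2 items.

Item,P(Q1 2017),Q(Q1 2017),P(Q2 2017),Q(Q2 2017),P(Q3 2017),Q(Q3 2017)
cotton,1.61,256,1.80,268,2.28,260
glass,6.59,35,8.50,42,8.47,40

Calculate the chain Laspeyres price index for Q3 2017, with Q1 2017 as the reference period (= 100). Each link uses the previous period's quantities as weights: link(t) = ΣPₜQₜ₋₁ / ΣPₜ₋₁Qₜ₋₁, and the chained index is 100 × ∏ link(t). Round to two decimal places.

Link Q1 2017→Q2 2017:
ΣP(Q2 2017)Q(Q1 2017) = 1.80×256 + 8.50×35 = 460.8 + 297.5 = 758.3
ΣP(Q1 2017)Q(Q1 2017) = 1.61×256 + 6.59×35 = 412.16 + 230.65 = 642.81
link = 758.3/642.81 = 1.179664
Link Q2 2017→Q3 2017:
ΣP(Q3 2017)Q(Q2 2017) = 2.28×268 + 8.47×42 = 611.04 + 355.74 = 966.78
ΣP(Q2 2017)Q(Q2 2017) = 1.80×268 + 8.50×42 = 482.4 + 357 = 839.4
link = 966.78/839.4 = 1.151751
Chained index = 100 × 1.179664 × 1.151751 = 135.8680

135.87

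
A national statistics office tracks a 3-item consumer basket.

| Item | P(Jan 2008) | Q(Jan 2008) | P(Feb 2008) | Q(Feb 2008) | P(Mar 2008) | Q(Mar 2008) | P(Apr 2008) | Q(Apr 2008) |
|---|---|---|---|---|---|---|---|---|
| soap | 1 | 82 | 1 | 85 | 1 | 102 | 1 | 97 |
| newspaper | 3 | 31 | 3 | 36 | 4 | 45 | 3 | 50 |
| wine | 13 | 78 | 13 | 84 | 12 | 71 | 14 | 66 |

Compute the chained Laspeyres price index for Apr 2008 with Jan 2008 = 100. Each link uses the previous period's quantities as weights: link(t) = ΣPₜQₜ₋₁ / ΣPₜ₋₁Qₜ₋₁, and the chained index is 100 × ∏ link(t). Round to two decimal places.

104.50

Link Jan 2008→Feb 2008:
ΣP(Feb 2008)Q(Jan 2008) = 1×82 + 3×31 + 13×78 = 82 + 93 + 1014 = 1189
ΣP(Jan 2008)Q(Jan 2008) = 1×82 + 3×31 + 13×78 = 82 + 93 + 1014 = 1189
link = 1189/1189 = 1.000000
Link Feb 2008→Mar 2008:
ΣP(Mar 2008)Q(Feb 2008) = 1×85 + 4×36 + 12×84 = 85 + 144 + 1008 = 1237
ΣP(Feb 2008)Q(Feb 2008) = 1×85 + 3×36 + 13×84 = 85 + 108 + 1092 = 1285
link = 1237/1285 = 0.962646
Link Mar 2008→Apr 2008:
ΣP(Apr 2008)Q(Mar 2008) = 1×102 + 3×45 + 14×71 = 102 + 135 + 994 = 1231
ΣP(Mar 2008)Q(Mar 2008) = 1×102 + 4×45 + 12×71 = 102 + 180 + 852 = 1134
link = 1231/1134 = 1.085538
Chained index = 100 × 1.000000 × 0.962646 × 1.085538 = 104.4989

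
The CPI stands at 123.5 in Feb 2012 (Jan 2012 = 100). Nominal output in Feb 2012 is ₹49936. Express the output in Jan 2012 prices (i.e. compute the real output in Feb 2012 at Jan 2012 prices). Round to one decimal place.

40434.0

Real = Nominal ÷ (Index/100) = 49936 ÷ (123.5/100)
     = 49936 ÷ 1.235 = 40434.0081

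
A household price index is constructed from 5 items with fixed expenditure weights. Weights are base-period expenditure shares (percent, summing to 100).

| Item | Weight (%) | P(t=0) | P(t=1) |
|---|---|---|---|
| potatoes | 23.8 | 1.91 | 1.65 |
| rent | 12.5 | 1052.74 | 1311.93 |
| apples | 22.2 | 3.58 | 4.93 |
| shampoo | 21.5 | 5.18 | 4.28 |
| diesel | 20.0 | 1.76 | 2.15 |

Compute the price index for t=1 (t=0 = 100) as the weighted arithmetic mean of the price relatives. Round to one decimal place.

108.9

potatoes: 23.8 × (1.65/1.91) = 23.8 × 0.863874 = 20.5602
rent: 12.5 × (1311.93/1052.74) = 12.5 × 1.246205 = 15.5776
apples: 22.2 × (4.93/3.58) = 22.2 × 1.377095 = 30.5715
shampoo: 21.5 × (4.28/5.18) = 21.5 × 0.826255 = 17.7645
diesel: 20.0 × (2.15/1.76) = 20.0 × 1.221591 = 24.4318
Index = Σ wᵢ·(p₁ᵢ/p₀ᵢ) = 20.5602 + 15.5776 + 30.5715 + 17.7645 + 24.4318 = 108.9056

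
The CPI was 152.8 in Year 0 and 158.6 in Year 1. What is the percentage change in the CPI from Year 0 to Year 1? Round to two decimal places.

Change = (158.6 − 152.8) / 152.8 × 100
       = 5.8 / 152.8 × 100 = 3.7958%

3.80%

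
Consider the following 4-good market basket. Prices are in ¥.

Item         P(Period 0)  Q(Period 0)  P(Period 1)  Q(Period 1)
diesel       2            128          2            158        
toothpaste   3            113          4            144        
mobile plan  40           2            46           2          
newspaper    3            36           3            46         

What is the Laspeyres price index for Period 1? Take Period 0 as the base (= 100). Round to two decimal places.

115.96

Laspeyres price index uses base-period quantities as weights.
ΣP(Period 1)·Q(Period 0) = 2×128 + 4×113 + 46×2 + 3×36 = 256 + 452 + 92 + 108 = 908
ΣP(Period 0)·Q(Period 0) = 2×128 + 3×113 + 40×2 + 3×36 = 256 + 339 + 80 + 108 = 783
Index = 908 / 783 × 100 = 115.9642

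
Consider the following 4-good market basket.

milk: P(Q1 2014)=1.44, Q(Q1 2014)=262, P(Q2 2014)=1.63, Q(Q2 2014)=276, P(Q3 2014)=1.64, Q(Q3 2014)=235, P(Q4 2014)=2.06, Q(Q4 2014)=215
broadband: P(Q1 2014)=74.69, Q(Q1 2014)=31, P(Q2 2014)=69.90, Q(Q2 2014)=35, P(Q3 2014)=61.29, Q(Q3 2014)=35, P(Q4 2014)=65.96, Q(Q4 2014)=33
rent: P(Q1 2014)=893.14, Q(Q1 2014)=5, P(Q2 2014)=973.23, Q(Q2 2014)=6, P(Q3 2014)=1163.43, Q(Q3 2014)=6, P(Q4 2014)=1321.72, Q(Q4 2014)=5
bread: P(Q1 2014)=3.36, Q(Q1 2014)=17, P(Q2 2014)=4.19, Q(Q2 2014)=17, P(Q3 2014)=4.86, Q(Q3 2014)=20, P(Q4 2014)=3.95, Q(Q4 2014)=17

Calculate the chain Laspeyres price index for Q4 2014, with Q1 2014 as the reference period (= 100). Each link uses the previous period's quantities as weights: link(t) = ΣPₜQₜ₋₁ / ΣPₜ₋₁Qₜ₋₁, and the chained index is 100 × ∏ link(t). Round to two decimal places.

Link Q1 2014→Q2 2014:
ΣP(Q2 2014)Q(Q1 2014) = 1.63×262 + 69.90×31 + 973.23×5 + 4.19×17 = 427.06 + 2166.9 + 4866.15 + 71.23 = 7531.34
ΣP(Q1 2014)Q(Q1 2014) = 1.44×262 + 74.69×31 + 893.14×5 + 3.36×17 = 377.28 + 2315.39 + 4465.7 + 57.12 = 7215.49
link = 7531.34/7215.49 = 1.043774
Link Q2 2014→Q3 2014:
ΣP(Q3 2014)Q(Q2 2014) = 1.64×276 + 61.29×35 + 1163.43×6 + 4.86×17 = 452.64 + 2145.15 + 6980.58 + 82.62 = 9660.99
ΣP(Q2 2014)Q(Q2 2014) = 1.63×276 + 69.90×35 + 973.23×6 + 4.19×17 = 449.88 + 2446.5 + 5839.38 + 71.23 = 8806.99
link = 9660.99/8806.99 = 1.096968
Link Q3 2014→Q4 2014:
ΣP(Q4 2014)Q(Q3 2014) = 2.06×235 + 65.96×35 + 1321.72×6 + 3.95×20 = 484.1 + 2308.6 + 7930.32 + 79 = 10802.02
ΣP(Q3 2014)Q(Q3 2014) = 1.64×235 + 61.29×35 + 1163.43×6 + 4.86×20 = 385.4 + 2145.15 + 6980.58 + 97.2 = 9608.33
link = 10802.02/9608.33 = 1.124235
Chained index = 100 × 1.043774 × 1.096968 × 1.124235 = 128.7234

128.72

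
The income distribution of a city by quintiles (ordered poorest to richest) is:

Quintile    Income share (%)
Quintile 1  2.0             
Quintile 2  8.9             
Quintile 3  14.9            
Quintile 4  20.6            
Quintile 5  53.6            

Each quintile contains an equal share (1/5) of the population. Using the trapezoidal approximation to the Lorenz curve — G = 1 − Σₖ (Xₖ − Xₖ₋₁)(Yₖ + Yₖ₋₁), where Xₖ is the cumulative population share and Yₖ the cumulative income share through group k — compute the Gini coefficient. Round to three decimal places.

0.460

Cumulative income shares Yₖ: 0.0200, 0.1090, 0.2580, 0.4640, 1.0000
Σ (Xₖ−Xₖ₋₁)(Yₖ+Yₖ₋₁) = (1/5)(0.0200+0.0000) + (1/5)(0.1090+0.0200) + (1/5)(0.2580+0.1090) + (1/5)(0.4640+0.2580) + (1/5)(1.0000+0.4640)
  = 0.0040 + 0.0258 + 0.0734 + 0.1444 + 0.2928 = 0.5404
G = 1 − 0.5404 = 0.4596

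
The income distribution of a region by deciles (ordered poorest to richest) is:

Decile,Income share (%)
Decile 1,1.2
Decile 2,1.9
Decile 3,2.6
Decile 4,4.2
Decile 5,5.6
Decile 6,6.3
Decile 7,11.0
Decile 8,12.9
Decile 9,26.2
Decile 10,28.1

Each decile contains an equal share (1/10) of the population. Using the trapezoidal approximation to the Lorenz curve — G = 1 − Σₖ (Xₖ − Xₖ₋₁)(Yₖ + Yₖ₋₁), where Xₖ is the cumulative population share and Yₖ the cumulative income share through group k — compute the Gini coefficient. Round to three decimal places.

0.485

Cumulative income shares Yₖ: 0.0120, 0.0310, 0.0570, 0.0990, 0.1550, 0.2180, 0.3280, 0.4570, 0.7190, 1.0000
Σ (Xₖ−Xₖ₋₁)(Yₖ+Yₖ₋₁) = (1/10)(0.0120+0.0000) + (1/10)(0.0310+0.0120) + (1/10)(0.0570+0.0310) + (1/10)(0.0990+0.0570) + (1/10)(0.1550+0.0990) + (1/10)(0.2180+0.1550) + (1/10)(0.3280+0.2180) + (1/10)(0.4570+0.3280) + (1/10)(0.7190+0.4570) + (1/10)(1.0000+0.7190)
  = 0.0012 + 0.0043 + 0.0088 + 0.0156 + 0.0254 + 0.0373 + 0.0546 + 0.0785 + 0.1176 + 0.1719 = 0.5152
G = 1 − 0.5152 = 0.4848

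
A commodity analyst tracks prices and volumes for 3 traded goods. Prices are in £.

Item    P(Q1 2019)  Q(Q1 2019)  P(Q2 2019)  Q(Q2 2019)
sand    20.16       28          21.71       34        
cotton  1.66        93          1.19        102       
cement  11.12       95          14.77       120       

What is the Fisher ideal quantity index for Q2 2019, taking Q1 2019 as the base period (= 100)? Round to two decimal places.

123.68

Laspeyres component (base-period weights):
ΣP(Q1 2019)Q(Q2 2019) = 20.16×34 + 1.66×102 + 11.12×120 = 685.44 + 169.32 + 1334.4 = 2189.16
ΣP(Q1 2019)Q(Q1 2019) = 20.16×28 + 1.66×93 + 11.12×95 = 564.48 + 154.38 + 1056.4 = 1775.26
L = 2189.16 / 1775.26 × 100 = 123.3149
Paasche component (current-period weights):
ΣP(Q2 2019)Q(Q2 2019) = 21.71×34 + 1.19×102 + 14.77×120 = 738.14 + 121.38 + 1772.4 = 2631.92
ΣP(Q2 2019)Q(Q1 2019) = 21.71×28 + 1.19×93 + 14.77×95 = 607.88 + 110.67 + 1403.15 = 2121.7
P = 2631.92 / 2121.7 × 100 = 124.0477
Fisher = √(L × P) = √(123.3149 × 124.0477) = 123.6808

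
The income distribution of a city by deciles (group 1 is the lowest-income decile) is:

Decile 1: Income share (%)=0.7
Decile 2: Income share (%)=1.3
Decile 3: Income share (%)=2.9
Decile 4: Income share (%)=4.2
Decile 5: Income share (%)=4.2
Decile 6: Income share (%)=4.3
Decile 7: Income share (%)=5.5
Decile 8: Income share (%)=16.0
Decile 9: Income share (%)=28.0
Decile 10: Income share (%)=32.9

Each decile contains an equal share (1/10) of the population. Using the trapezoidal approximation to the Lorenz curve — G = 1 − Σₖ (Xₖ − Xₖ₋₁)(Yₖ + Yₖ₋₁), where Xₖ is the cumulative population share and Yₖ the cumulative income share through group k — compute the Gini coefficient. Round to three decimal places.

Cumulative income shares Yₖ: 0.0070, 0.0200, 0.0490, 0.0910, 0.1330, 0.1760, 0.2310, 0.3910, 0.6710, 1.0000
Σ (Xₖ−Xₖ₋₁)(Yₖ+Yₖ₋₁) = (1/10)(0.0070+0.0000) + (1/10)(0.0200+0.0070) + (1/10)(0.0490+0.0200) + (1/10)(0.0910+0.0490) + (1/10)(0.1330+0.0910) + (1/10)(0.1760+0.1330) + (1/10)(0.2310+0.1760) + (1/10)(0.3910+0.2310) + (1/10)(0.6710+0.3910) + (1/10)(1.0000+0.6710)
  = 0.0007 + 0.0027 + 0.0069 + 0.0140 + 0.0224 + 0.0309 + 0.0407 + 0.0622 + 0.1062 + 0.1671 = 0.4538
G = 1 − 0.4538 = 0.5462

0.546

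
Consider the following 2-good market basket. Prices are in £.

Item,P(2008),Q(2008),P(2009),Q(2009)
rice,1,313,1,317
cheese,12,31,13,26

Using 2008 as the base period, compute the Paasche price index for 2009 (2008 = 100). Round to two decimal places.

104.13

Paasche price index uses current-period quantities as weights.
ΣP(2009)·Q(2009) = 1×317 + 13×26 = 317 + 338 = 655
ΣP(2008)·Q(2009) = 1×317 + 12×26 = 317 + 312 = 629
Index = 655 / 629 × 100 = 104.1335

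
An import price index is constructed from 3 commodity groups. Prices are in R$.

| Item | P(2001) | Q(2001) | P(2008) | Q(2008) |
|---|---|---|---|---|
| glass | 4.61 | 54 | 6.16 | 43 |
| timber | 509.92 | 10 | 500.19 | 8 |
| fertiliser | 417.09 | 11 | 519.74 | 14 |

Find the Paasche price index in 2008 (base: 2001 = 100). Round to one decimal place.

114.1

Paasche price index uses current-period quantities as weights.
ΣP(2008)·Q(2008) = 6.16×43 + 500.19×8 + 519.74×14 = 264.88 + 4001.52 + 7276.36 = 11542.76
ΣP(2001)·Q(2008) = 4.61×43 + 509.92×8 + 417.09×14 = 198.23 + 4079.36 + 5839.26 = 10116.85
Index = 11542.76 / 10116.85 × 100 = 114.0944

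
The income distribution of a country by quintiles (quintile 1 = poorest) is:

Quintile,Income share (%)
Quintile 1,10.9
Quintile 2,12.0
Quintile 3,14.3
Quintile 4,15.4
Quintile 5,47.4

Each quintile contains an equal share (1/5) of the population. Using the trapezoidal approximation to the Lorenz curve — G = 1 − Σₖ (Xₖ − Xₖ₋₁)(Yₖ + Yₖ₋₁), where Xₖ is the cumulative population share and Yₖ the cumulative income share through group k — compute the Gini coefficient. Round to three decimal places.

0.306

Cumulative income shares Yₖ: 0.1090, 0.2290, 0.3720, 0.5260, 1.0000
Σ (Xₖ−Xₖ₋₁)(Yₖ+Yₖ₋₁) = (1/5)(0.1090+0.0000) + (1/5)(0.2290+0.1090) + (1/5)(0.3720+0.2290) + (1/5)(0.5260+0.3720) + (1/5)(1.0000+0.5260)
  = 0.0218 + 0.0676 + 0.1202 + 0.1796 + 0.3052 = 0.6944
G = 1 − 0.6944 = 0.3056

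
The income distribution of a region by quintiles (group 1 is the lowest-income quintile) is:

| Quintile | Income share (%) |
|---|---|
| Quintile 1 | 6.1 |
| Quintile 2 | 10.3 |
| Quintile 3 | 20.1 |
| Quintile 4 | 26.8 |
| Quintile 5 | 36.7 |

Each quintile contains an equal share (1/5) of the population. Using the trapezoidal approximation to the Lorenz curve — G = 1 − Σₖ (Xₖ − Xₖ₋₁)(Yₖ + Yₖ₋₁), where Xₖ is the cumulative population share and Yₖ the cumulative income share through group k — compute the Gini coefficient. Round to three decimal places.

0.311

Cumulative income shares Yₖ: 0.0610, 0.1640, 0.3650, 0.6330, 1.0000
Σ (Xₖ−Xₖ₋₁)(Yₖ+Yₖ₋₁) = (1/5)(0.0610+0.0000) + (1/5)(0.1640+0.0610) + (1/5)(0.3650+0.1640) + (1/5)(0.6330+0.3650) + (1/5)(1.0000+0.6330)
  = 0.0122 + 0.0450 + 0.1058 + 0.1996 + 0.3266 = 0.6892
G = 1 − 0.6892 = 0.3108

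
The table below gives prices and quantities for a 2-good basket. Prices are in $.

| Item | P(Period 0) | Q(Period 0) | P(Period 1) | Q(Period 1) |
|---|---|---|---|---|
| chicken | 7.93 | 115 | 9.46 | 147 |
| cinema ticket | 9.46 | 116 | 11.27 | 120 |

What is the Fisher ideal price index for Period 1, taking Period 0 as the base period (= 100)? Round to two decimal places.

119.21

Laspeyres component (base-period weights):
ΣP(Period 1)Q(Period 0) = 9.46×115 + 11.27×116 = 1087.9 + 1307.32 = 2395.22
ΣP(Period 0)Q(Period 0) = 7.93×115 + 9.46×116 = 911.95 + 1097.36 = 2009.31
L = 2395.22 / 2009.31 × 100 = 119.2061
Paasche component (current-period weights):
ΣP(Period 1)Q(Period 1) = 9.46×147 + 11.27×120 = 1390.62 + 1352.4 = 2743.02
ΣP(Period 0)Q(Period 1) = 7.93×147 + 9.46×120 = 1165.71 + 1135.2 = 2300.91
P = 2743.02 / 2300.91 × 100 = 119.2146
Fisher = √(L × P) = √(119.2061 × 119.2146) = 119.2103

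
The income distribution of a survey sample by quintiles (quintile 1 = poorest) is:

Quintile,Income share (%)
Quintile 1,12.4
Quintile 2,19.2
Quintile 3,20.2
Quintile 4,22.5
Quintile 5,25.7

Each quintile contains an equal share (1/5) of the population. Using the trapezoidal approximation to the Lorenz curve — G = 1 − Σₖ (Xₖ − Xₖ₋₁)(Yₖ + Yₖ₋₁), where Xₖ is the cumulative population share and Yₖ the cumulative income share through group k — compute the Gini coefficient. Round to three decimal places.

0.120

Cumulative income shares Yₖ: 0.1240, 0.3160, 0.5180, 0.7430, 1.0000
Σ (Xₖ−Xₖ₋₁)(Yₖ+Yₖ₋₁) = (1/5)(0.1240+0.0000) + (1/5)(0.3160+0.1240) + (1/5)(0.5180+0.3160) + (1/5)(0.7430+0.5180) + (1/5)(1.0000+0.7430)
  = 0.0248 + 0.0880 + 0.1668 + 0.2522 + 0.3486 = 0.8804
G = 1 − 0.8804 = 0.1196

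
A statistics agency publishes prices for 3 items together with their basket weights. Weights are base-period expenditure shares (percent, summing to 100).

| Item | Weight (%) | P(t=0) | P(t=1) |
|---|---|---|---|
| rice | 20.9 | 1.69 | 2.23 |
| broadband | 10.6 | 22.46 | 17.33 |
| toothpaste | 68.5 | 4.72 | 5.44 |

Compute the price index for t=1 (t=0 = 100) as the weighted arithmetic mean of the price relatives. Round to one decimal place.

114.7

rice: 20.9 × (2.23/1.69) = 20.9 × 1.319527 = 27.5781
broadband: 10.6 × (17.33/22.46) = 10.6 × 0.771594 = 8.1789
toothpaste: 68.5 × (5.44/4.72) = 68.5 × 1.152542 = 78.9492
Index = Σ wᵢ·(p₁ᵢ/p₀ᵢ) = 27.5781 + 8.1789 + 78.9492 = 114.7062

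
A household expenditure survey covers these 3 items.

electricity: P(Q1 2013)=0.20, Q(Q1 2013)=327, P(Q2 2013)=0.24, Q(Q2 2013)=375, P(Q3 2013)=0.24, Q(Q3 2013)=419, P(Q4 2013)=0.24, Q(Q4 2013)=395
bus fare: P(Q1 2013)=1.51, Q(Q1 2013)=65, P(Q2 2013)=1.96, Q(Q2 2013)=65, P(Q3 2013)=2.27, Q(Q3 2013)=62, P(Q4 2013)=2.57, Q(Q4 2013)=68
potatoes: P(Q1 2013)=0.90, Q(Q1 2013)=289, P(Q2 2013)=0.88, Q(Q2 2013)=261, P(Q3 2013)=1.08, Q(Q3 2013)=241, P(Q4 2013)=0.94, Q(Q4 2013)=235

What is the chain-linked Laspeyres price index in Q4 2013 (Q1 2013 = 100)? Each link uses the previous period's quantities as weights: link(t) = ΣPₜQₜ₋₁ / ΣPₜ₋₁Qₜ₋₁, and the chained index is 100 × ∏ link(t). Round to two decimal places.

122.40

Link Q1 2013→Q2 2013:
ΣP(Q2 2013)Q(Q1 2013) = 0.24×327 + 1.96×65 + 0.88×289 = 78.48 + 127.4 + 254.32 = 460.2
ΣP(Q1 2013)Q(Q1 2013) = 0.20×327 + 1.51×65 + 0.90×289 = 65.4 + 98.15 + 260.1 = 423.65
link = 460.2/423.65 = 1.086274
Link Q2 2013→Q3 2013:
ΣP(Q3 2013)Q(Q2 2013) = 0.24×375 + 2.27×65 + 1.08×261 = 90 + 147.55 + 281.88 = 519.43
ΣP(Q2 2013)Q(Q2 2013) = 0.24×375 + 1.96×65 + 0.88×261 = 90 + 127.4 + 229.68 = 447.08
link = 519.43/447.08 = 1.161828
Link Q3 2013→Q4 2013:
ΣP(Q4 2013)Q(Q3 2013) = 0.24×419 + 2.57×62 + 0.94×241 = 100.56 + 159.34 + 226.54 = 486.44
ΣP(Q3 2013)Q(Q3 2013) = 0.24×419 + 2.27×62 + 1.08×241 = 100.56 + 140.74 + 260.28 = 501.58
link = 486.44/501.58 = 0.969815
Chained index = 100 × 1.086274 × 1.161828 × 0.969815 = 122.3969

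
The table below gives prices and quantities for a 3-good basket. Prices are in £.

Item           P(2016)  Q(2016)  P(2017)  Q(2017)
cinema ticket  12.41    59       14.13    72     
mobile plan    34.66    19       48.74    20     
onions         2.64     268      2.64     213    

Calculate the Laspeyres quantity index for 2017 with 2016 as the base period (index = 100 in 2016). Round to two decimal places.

Laspeyres quantity index uses base-period prices as weights.
ΣP(2016)·Q(2017) = 12.41×72 + 34.66×20 + 2.64×213 = 893.52 + 693.2 + 562.32 = 2149.04
ΣP(2016)·Q(2016) = 12.41×59 + 34.66×19 + 2.64×268 = 732.19 + 658.54 + 707.52 = 2098.25
Index = 2149.04 / 2098.25 × 100 = 102.4206

102.42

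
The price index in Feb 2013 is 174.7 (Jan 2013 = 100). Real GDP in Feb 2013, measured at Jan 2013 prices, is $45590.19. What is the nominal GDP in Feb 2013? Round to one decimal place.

79646.1

Nominal = Real × (Index/100) = 45590.19 × (174.7/100)
        = 45590.19 × 1.747 = 79646.0619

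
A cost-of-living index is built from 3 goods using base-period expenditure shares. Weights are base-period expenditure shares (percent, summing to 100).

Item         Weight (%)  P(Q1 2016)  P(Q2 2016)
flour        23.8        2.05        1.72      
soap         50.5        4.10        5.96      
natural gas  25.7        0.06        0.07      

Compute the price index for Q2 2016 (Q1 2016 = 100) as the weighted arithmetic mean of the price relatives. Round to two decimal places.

flour: 23.8 × (1.72/2.05) = 23.8 × 0.839024 = 19.9688
soap: 50.5 × (5.96/4.10) = 50.5 × 1.453659 = 73.4098
natural gas: 25.7 × (0.07/0.06) = 25.7 × 1.166667 = 29.9833
Index = Σ wᵢ·(p₁ᵢ/p₀ᵢ) = 19.9688 + 73.4098 + 29.9833 = 123.3619

123.36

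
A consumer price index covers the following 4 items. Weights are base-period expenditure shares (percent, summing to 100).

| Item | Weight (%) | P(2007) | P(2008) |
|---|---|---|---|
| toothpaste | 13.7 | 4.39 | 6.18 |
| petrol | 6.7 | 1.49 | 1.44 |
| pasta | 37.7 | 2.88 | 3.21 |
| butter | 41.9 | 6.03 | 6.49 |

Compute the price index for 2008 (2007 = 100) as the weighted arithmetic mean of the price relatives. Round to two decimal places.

112.88

toothpaste: 13.7 × (6.18/4.39) = 13.7 × 1.407745 = 19.2861
petrol: 6.7 × (1.44/1.49) = 6.7 × 0.966443 = 6.4752
pasta: 37.7 × (3.21/2.88) = 37.7 × 1.114583 = 42.0198
butter: 41.9 × (6.49/6.03) = 41.9 × 1.076285 = 45.0964
Index = Σ wᵢ·(p₁ᵢ/p₀ᵢ) = 19.2861 + 6.4752 + 42.0198 + 45.0964 = 112.8774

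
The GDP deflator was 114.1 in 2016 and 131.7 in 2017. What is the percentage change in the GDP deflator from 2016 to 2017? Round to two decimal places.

Change = (131.7 − 114.1) / 114.1 × 100
       = 17.6 / 114.1 × 100 = 15.4251%

15.43%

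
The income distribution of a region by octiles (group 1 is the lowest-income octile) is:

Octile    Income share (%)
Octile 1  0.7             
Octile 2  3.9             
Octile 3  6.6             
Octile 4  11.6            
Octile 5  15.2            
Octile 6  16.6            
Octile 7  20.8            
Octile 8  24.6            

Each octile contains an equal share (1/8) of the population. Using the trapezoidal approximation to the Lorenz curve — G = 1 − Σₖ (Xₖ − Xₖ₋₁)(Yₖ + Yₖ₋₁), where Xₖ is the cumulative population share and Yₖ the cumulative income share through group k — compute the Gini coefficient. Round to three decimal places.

0.357

Cumulative income shares Yₖ: 0.0070, 0.0460, 0.1120, 0.2280, 0.3800, 0.5460, 0.7540, 1.0000
Σ (Xₖ−Xₖ₋₁)(Yₖ+Yₖ₋₁) = (1/8)(0.0070+0.0000) + (1/8)(0.0460+0.0070) + (1/8)(0.1120+0.0460) + (1/8)(0.2280+0.1120) + (1/8)(0.3800+0.2280) + (1/8)(0.5460+0.3800) + (1/8)(0.7540+0.5460) + (1/8)(1.0000+0.7540)
  = 0.0009 + 0.0066 + 0.0198 + 0.0425 + 0.0760 + 0.1158 + 0.1625 + 0.2193 = 0.6432
G = 1 − 0.6432 = 0.3568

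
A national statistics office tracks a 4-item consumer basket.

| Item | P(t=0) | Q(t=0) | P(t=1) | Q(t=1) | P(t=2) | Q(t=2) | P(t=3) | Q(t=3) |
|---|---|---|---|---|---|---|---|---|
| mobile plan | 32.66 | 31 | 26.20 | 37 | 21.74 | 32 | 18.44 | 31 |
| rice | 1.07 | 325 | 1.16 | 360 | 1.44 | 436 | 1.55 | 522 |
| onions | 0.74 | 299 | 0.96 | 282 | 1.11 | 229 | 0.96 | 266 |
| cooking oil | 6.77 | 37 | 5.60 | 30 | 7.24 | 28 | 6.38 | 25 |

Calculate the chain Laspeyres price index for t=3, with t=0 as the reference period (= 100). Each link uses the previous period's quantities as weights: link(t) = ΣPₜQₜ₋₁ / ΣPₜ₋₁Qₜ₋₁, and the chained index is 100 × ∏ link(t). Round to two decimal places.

Link t=0→t=1:
ΣP(t=1)Q(t=0) = 26.20×31 + 1.16×325 + 0.96×299 + 5.60×37 = 812.2 + 377 + 287.04 + 207.2 = 1683.44
ΣP(t=0)Q(t=0) = 32.66×31 + 1.07×325 + 0.74×299 + 6.77×37 = 1012.46 + 347.75 + 221.26 + 250.49 = 1831.96
link = 1683.44/1831.96 = 0.918928
Link t=1→t=2:
ΣP(t=2)Q(t=1) = 21.74×37 + 1.44×360 + 1.11×282 + 7.24×30 = 804.38 + 518.4 + 313.02 + 217.2 = 1853
ΣP(t=1)Q(t=1) = 26.20×37 + 1.16×360 + 0.96×282 + 5.60×30 = 969.4 + 417.6 + 270.72 + 168 = 1825.72
link = 1853/1825.72 = 1.014942
Link t=2→t=3:
ΣP(t=3)Q(t=2) = 18.44×32 + 1.55×436 + 0.96×229 + 6.38×28 = 590.08 + 675.8 + 219.84 + 178.64 = 1664.36
ΣP(t=2)Q(t=2) = 21.74×32 + 1.44×436 + 1.11×229 + 7.24×28 = 695.68 + 627.84 + 254.19 + 202.72 = 1780.43
link = 1664.36/1780.43 = 0.934808
Chained index = 100 × 0.918928 × 1.014942 × 0.934808 = 87.1857

87.19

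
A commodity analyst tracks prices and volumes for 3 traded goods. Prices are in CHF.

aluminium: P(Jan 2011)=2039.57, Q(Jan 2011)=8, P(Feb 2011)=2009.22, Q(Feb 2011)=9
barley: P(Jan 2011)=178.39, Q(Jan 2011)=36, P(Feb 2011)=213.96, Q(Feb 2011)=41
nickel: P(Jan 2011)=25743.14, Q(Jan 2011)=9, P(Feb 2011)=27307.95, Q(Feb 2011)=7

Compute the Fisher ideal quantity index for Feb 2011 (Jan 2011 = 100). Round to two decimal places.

80.90

Laspeyres component (base-period weights):
ΣP(Jan 2011)Q(Feb 2011) = 2039.57×9 + 178.39×41 + 25743.14×7 = 18356.13 + 7313.99 + 180201.98 = 205872.1
ΣP(Jan 2011)Q(Jan 2011) = 2039.57×8 + 178.39×36 + 25743.14×9 = 16316.56 + 6422.04 + 231688.26 = 254426.86
L = 205872.1 / 254426.86 × 100 = 80.9160
Paasche component (current-period weights):
ΣP(Feb 2011)Q(Feb 2011) = 2009.22×9 + 213.96×41 + 27307.95×7 = 18082.98 + 8772.36 + 191155.65 = 218010.99
ΣP(Feb 2011)Q(Jan 2011) = 2009.22×8 + 213.96×36 + 27307.95×9 = 16073.76 + 7702.56 + 245771.55 = 269547.87
P = 218010.99 / 269547.87 × 100 = 80.8802
Fisher = √(L × P) = √(80.9160 × 80.8802) = 80.8981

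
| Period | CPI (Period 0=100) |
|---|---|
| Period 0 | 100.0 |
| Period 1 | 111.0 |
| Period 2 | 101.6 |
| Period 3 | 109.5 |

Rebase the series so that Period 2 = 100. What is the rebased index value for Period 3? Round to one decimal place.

107.8

Rebased(Period 3) = 109.5 / 101.6 × 100 = 107.7756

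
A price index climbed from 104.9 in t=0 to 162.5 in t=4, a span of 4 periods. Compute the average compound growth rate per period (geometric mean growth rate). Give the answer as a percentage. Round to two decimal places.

Growth factor = (162.5/104.9)^(1/4) = (1.549094)^(1/4) = 1.115628
Growth rate = 1.115628 − 1 = 0.115628 = 11.5628%

11.56%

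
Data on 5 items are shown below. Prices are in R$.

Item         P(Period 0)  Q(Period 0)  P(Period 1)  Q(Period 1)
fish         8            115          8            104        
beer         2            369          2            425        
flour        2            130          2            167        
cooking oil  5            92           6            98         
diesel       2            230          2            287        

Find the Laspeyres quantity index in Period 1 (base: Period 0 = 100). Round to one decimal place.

Laspeyres quantity index uses base-period prices as weights.
ΣP(Period 0)·Q(Period 1) = 8×104 + 2×425 + 2×167 + 5×98 + 2×287 = 832 + 850 + 334 + 490 + 574 = 3080
ΣP(Period 0)·Q(Period 0) = 8×115 + 2×369 + 2×130 + 5×92 + 2×230 = 920 + 738 + 260 + 460 + 460 = 2838
Index = 3080 / 2838 × 100 = 108.5271

108.5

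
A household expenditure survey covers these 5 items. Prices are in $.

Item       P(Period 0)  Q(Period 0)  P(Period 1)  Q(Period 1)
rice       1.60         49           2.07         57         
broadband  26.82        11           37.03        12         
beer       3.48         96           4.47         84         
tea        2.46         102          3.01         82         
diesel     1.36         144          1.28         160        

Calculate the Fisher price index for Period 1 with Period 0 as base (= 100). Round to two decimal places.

Laspeyres component (base-period weights):
ΣP(Period 1)Q(Period 0) = 2.07×49 + 37.03×11 + 4.47×96 + 3.01×102 + 1.28×144 = 101.43 + 407.33 + 429.12 + 307.02 + 184.32 = 1429.22
ΣP(Period 0)Q(Period 0) = 1.60×49 + 26.82×11 + 3.48×96 + 2.46×102 + 1.36×144 = 78.4 + 295.02 + 334.08 + 250.92 + 195.84 = 1154.26
L = 1429.22 / 1154.26 × 100 = 123.8213
Paasche component (current-period weights):
ΣP(Period 1)Q(Period 1) = 2.07×57 + 37.03×12 + 4.47×84 + 3.01×82 + 1.28×160 = 117.99 + 444.36 + 375.48 + 246.82 + 204.8 = 1389.45
ΣP(Period 0)Q(Period 1) = 1.60×57 + 26.82×12 + 3.48×84 + 2.46×82 + 1.36×160 = 91.2 + 321.84 + 292.32 + 201.72 + 217.6 = 1124.68
P = 1389.45 / 1124.68 × 100 = 123.5418
Fisher = √(L × P) = √(123.8213 × 123.5418) = 123.6815

123.68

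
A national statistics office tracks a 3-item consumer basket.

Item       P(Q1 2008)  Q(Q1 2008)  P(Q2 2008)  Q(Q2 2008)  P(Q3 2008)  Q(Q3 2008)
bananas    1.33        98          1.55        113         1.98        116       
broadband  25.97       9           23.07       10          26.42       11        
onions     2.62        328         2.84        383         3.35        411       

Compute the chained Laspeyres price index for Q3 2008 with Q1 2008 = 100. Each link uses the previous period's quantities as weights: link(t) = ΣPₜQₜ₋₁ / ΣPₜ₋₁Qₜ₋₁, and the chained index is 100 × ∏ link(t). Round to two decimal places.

Link Q1 2008→Q2 2008:
ΣP(Q2 2008)Q(Q1 2008) = 1.55×98 + 23.07×9 + 2.84×328 = 151.9 + 207.63 + 931.52 = 1291.05
ΣP(Q1 2008)Q(Q1 2008) = 1.33×98 + 25.97×9 + 2.62×328 = 130.34 + 233.73 + 859.36 = 1223.43
link = 1291.05/1223.43 = 1.055271
Link Q2 2008→Q3 2008:
ΣP(Q3 2008)Q(Q2 2008) = 1.98×113 + 26.42×10 + 3.35×383 = 223.74 + 264.2 + 1283.05 = 1770.99
ΣP(Q2 2008)Q(Q2 2008) = 1.55×113 + 23.07×10 + 2.84×383 = 175.15 + 230.7 + 1087.72 = 1493.57
link = 1770.99/1493.57 = 1.185743
Chained index = 100 × 1.055271 × 1.185743 = 125.1280

125.13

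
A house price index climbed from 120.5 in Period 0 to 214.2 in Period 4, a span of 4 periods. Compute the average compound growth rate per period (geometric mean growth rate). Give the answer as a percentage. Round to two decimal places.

Growth factor = (214.2/120.5)^(1/4) = (1.777593)^(1/4) = 1.154671
Growth rate = 1.154671 − 1 = 0.154671 = 15.4671%

15.47%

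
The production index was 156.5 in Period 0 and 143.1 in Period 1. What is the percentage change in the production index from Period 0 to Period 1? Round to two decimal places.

Change = (143.1 − 156.5) / 156.5 × 100
       = -13.4 / 156.5 × 100 = -8.5623%

-8.56%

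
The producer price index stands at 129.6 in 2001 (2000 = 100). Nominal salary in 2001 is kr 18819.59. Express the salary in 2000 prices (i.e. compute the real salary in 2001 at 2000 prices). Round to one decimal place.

Real = Nominal ÷ (Index/100) = 18819.59 ÷ (129.6/100)
     = 18819.59 ÷ 1.296 = 14521.2886

14521.3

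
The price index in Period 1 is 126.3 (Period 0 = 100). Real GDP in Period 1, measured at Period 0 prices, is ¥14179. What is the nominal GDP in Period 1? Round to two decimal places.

17908.08

Nominal = Real × (Index/100) = 14179 × (126.3/100)
        = 14179 × 1.263 = 17908.0770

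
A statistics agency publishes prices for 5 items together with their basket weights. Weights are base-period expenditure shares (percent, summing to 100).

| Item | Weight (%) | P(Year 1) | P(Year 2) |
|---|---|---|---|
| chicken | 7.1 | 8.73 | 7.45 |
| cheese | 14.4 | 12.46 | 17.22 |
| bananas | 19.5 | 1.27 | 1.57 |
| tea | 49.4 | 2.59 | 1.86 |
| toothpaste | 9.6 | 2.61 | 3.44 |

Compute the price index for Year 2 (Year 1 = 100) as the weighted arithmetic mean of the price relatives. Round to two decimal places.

chicken: 7.1 × (7.45/8.73) = 7.1 × 0.853379 = 6.0590
cheese: 14.4 × (17.22/12.46) = 14.4 × 1.382022 = 19.9011
bananas: 19.5 × (1.57/1.27) = 19.5 × 1.236220 = 24.1063
tea: 49.4 × (1.86/2.59) = 49.4 × 0.718147 = 35.4764
toothpaste: 9.6 × (3.44/2.61) = 9.6 × 1.318008 = 12.6529
Index = Σ wᵢ·(p₁ᵢ/p₀ᵢ) = 6.0590 + 19.9011 + 24.1063 + 35.4764 + 12.6529 = 98.1957

98.20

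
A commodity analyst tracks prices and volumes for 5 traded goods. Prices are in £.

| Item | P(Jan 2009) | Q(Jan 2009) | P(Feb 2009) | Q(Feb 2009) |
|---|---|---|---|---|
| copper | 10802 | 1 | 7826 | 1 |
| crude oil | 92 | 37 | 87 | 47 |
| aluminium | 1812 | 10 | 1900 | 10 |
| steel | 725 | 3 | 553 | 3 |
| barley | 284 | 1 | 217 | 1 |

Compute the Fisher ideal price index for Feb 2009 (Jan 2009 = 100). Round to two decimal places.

Laspeyres component (base-period weights):
ΣP(Feb 2009)Q(Jan 2009) = 7826×1 + 87×37 + 1900×10 + 553×3 + 217×1 = 7826 + 3219 + 19000 + 1659 + 217 = 31921
ΣP(Jan 2009)Q(Jan 2009) = 10802×1 + 92×37 + 1812×10 + 725×3 + 284×1 = 10802 + 3404 + 18120 + 2175 + 284 = 34785
L = 31921 / 34785 × 100 = 91.7666
Paasche component (current-period weights):
ΣP(Feb 2009)Q(Feb 2009) = 7826×1 + 87×47 + 1900×10 + 553×3 + 217×1 = 7826 + 4089 + 19000 + 1659 + 217 = 32791
ΣP(Jan 2009)Q(Feb 2009) = 10802×1 + 92×47 + 1812×10 + 725×3 + 284×1 = 10802 + 4324 + 18120 + 2175 + 284 = 35705
P = 32791 / 35705 × 100 = 91.8387
Fisher = √(L × P) = √(91.7666 × 91.8387) = 91.8026

91.80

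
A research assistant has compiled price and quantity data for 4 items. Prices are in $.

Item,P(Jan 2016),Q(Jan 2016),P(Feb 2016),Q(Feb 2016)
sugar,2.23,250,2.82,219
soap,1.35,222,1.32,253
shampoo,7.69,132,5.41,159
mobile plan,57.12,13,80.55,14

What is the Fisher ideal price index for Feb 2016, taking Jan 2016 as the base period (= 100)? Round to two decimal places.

104.28

Laspeyres component (base-period weights):
ΣP(Feb 2016)Q(Jan 2016) = 2.82×250 + 1.32×222 + 5.41×132 + 80.55×13 = 705 + 293.04 + 714.12 + 1047.15 = 2759.31
ΣP(Jan 2016)Q(Jan 2016) = 2.23×250 + 1.35×222 + 7.69×132 + 57.12×13 = 557.5 + 299.7 + 1015.08 + 742.56 = 2614.84
L = 2759.31 / 2614.84 × 100 = 105.5250
Paasche component (current-period weights):
ΣP(Feb 2016)Q(Feb 2016) = 2.82×219 + 1.32×253 + 5.41×159 + 80.55×14 = 617.58 + 333.96 + 860.19 + 1127.7 = 2939.43
ΣP(Jan 2016)Q(Feb 2016) = 2.23×219 + 1.35×253 + 7.69×159 + 57.12×14 = 488.37 + 341.55 + 1222.71 + 799.68 = 2852.31
P = 2939.43 / 2852.31 × 100 = 103.0544
Fisher = √(L × P) = √(105.5250 × 103.0544) = 104.2824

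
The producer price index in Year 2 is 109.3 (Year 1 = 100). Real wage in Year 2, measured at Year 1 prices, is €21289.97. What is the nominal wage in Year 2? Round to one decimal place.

23269.9

Nominal = Real × (Index/100) = 21289.97 × (109.3/100)
        = 21289.97 × 1.093 = 23269.9372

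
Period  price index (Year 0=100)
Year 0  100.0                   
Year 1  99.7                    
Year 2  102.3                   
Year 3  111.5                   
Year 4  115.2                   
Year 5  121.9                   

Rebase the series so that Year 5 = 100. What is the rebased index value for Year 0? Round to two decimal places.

82.03

Rebased(Year 0) = 100.0 / 121.9 × 100 = 82.0345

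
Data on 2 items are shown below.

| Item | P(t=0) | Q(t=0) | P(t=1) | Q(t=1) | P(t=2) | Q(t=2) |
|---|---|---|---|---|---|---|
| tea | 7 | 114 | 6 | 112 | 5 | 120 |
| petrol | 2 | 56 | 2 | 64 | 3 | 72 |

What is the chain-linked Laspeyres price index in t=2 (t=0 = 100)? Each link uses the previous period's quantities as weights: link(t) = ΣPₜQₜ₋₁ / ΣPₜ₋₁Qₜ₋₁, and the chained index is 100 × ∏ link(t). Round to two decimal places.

Link t=0→t=1:
ΣP(t=1)Q(t=0) = 6×114 + 2×56 = 684 + 112 = 796
ΣP(t=0)Q(t=0) = 7×114 + 2×56 = 798 + 112 = 910
link = 796/910 = 0.874725
Link t=1→t=2:
ΣP(t=2)Q(t=1) = 5×112 + 3×64 = 560 + 192 = 752
ΣP(t=1)Q(t=1) = 6×112 + 2×64 = 672 + 128 = 800
link = 752/800 = 0.940000
Chained index = 100 × 0.874725 × 0.940000 = 82.2242

82.22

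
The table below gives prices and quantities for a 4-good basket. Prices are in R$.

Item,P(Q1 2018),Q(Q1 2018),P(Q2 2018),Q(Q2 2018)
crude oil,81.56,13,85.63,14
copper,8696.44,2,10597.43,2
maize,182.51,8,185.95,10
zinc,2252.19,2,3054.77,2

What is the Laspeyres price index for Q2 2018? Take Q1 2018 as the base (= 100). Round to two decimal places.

122.47

Laspeyres price index uses base-period quantities as weights.
ΣP(Q2 2018)·Q(Q1 2018) = 85.63×13 + 10597.43×2 + 185.95×8 + 3054.77×2 = 1113.19 + 21194.86 + 1487.6 + 6109.54 = 29905.19
ΣP(Q1 2018)·Q(Q1 2018) = 81.56×13 + 8696.44×2 + 182.51×8 + 2252.19×2 = 1060.28 + 17392.88 + 1460.08 + 4504.38 = 24417.62
Index = 29905.19 / 24417.62 × 100 = 122.4738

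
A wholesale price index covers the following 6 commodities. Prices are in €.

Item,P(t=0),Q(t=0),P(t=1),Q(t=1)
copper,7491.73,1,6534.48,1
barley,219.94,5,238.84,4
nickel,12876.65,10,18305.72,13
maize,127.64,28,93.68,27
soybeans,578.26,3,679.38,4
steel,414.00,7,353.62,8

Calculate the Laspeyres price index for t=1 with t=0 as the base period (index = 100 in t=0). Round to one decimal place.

136.0

Laspeyres price index uses base-period quantities as weights.
ΣP(t=1)·Q(t=0) = 6534.48×1 + 238.84×5 + 18305.72×10 + 93.68×28 + 679.38×3 + 353.62×7 = 6534.48 + 1194.2 + 183057.2 + 2623.04 + 2038.14 + 2475.34 = 197922.4
ΣP(t=0)·Q(t=0) = 7491.73×1 + 219.94×5 + 12876.65×10 + 127.64×28 + 578.26×3 + 414.00×7 = 7491.73 + 1099.7 + 128766.5 + 3573.92 + 1734.78 + 2898 = 145564.63
Index = 197922.4 / 145564.63 × 100 = 135.9687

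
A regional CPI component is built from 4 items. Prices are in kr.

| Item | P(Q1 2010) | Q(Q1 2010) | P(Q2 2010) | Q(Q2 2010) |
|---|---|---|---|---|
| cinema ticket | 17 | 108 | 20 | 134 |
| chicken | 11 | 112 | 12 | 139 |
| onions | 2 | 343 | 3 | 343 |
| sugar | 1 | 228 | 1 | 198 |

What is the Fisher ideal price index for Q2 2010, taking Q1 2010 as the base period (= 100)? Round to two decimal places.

119.20

Laspeyres component (base-period weights):
ΣP(Q2 2010)Q(Q1 2010) = 20×108 + 12×112 + 3×343 + 1×228 = 2160 + 1344 + 1029 + 228 = 4761
ΣP(Q1 2010)Q(Q1 2010) = 17×108 + 11×112 + 2×343 + 1×228 = 1836 + 1232 + 686 + 228 = 3982
L = 4761 / 3982 × 100 = 119.5630
Paasche component (current-period weights):
ΣP(Q2 2010)Q(Q2 2010) = 20×134 + 12×139 + 3×343 + 1×198 = 2680 + 1668 + 1029 + 198 = 5575
ΣP(Q1 2010)Q(Q2 2010) = 17×134 + 11×139 + 2×343 + 1×198 = 2278 + 1529 + 686 + 198 = 4691
P = 5575 / 4691 × 100 = 118.8446
Fisher = √(L × P) = √(119.5630 × 118.8446) = 119.2033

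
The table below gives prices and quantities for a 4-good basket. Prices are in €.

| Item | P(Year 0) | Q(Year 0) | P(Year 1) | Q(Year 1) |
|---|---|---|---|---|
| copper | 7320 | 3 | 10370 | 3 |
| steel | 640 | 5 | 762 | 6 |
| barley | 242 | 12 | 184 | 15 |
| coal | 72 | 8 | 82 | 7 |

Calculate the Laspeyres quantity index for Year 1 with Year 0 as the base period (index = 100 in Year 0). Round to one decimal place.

Laspeyres quantity index uses base-period prices as weights.
ΣP(Year 0)·Q(Year 1) = 7320×3 + 640×6 + 242×15 + 72×7 = 21960 + 3840 + 3630 + 504 = 29934
ΣP(Year 0)·Q(Year 0) = 7320×3 + 640×5 + 242×12 + 72×8 = 21960 + 3200 + 2904 + 576 = 28640
Index = 29934 / 28640 × 100 = 104.5182

104.5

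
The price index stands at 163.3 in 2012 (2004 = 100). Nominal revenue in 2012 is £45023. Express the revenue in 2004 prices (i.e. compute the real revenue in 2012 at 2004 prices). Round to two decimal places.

Real = Nominal ÷ (Index/100) = 45023 ÷ (163.3/100)
     = 45023 ÷ 1.633 = 27570.7287

27570.73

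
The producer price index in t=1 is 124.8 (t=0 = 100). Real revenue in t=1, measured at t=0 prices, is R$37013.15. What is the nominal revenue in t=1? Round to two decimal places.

46192.41

Nominal = Real × (Index/100) = 37013.15 × (124.8/100)
        = 37013.15 × 1.248 = 46192.4112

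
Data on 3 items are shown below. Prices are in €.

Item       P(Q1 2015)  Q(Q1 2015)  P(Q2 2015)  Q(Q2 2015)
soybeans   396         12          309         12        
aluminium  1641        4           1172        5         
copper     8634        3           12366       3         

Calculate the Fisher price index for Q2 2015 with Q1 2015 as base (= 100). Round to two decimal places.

121.16

Laspeyres component (base-period weights):
ΣP(Q2 2015)Q(Q1 2015) = 309×12 + 1172×4 + 12366×3 = 3708 + 4688 + 37098 = 45494
ΣP(Q1 2015)Q(Q1 2015) = 396×12 + 1641×4 + 8634×3 = 4752 + 6564 + 25902 = 37218
L = 45494 / 37218 × 100 = 122.2366
Paasche component (current-period weights):
ΣP(Q2 2015)Q(Q2 2015) = 309×12 + 1172×5 + 12366×3 = 3708 + 5860 + 37098 = 46666
ΣP(Q1 2015)Q(Q2 2015) = 396×12 + 1641×5 + 8634×3 = 4752 + 8205 + 25902 = 38859
P = 46666 / 38859 × 100 = 120.0906
Fisher = √(L × P) = √(122.2366 × 120.0906) = 121.1588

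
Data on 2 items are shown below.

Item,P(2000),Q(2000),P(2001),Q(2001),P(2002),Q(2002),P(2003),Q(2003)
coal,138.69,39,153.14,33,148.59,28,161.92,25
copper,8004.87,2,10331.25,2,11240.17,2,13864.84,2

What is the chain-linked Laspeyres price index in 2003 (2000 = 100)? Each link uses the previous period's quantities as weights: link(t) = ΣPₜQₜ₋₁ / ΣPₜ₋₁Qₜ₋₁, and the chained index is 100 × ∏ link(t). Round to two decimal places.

Link 2000→2001:
ΣP(2001)Q(2000) = 153.14×39 + 10331.25×2 = 5972.46 + 20662.5 = 26634.96
ΣP(2000)Q(2000) = 138.69×39 + 8004.87×2 = 5408.91 + 16009.74 = 21418.65
link = 26634.96/21418.65 = 1.243541
Link 2001→2002:
ΣP(2002)Q(2001) = 148.59×33 + 11240.17×2 = 4903.47 + 22480.34 = 27383.81
ΣP(2001)Q(2001) = 153.14×33 + 10331.25×2 = 5053.62 + 20662.5 = 25716.12
link = 27383.81/25716.12 = 1.064850
Link 2002→2003:
ΣP(2003)Q(2002) = 161.92×28 + 13864.84×2 = 4533.76 + 27729.68 = 32263.44
ΣP(2002)Q(2002) = 148.59×28 + 11240.17×2 = 4160.52 + 22480.34 = 26640.86
link = 32263.44/26640.86 = 1.211051
Chained index = 100 × 1.243541 × 1.064850 × 1.211051 = 160.3655

160.37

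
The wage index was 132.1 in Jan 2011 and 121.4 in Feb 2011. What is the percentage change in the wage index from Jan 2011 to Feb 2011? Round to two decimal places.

-8.10%

Change = (121.4 − 132.1) / 132.1 × 100
       = -10.7 / 132.1 × 100 = -8.0999%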